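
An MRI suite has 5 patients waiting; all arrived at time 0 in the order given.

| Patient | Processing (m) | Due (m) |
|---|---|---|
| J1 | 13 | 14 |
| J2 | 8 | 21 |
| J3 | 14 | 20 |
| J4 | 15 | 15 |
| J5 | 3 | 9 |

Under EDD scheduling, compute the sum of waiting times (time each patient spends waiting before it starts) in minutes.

95

EDD (increasing due date): J5 J1 J4 J3 J2.
J5: waits 0, runs 0→3
J1: waits 3, runs 3→16
J4: waits 16, runs 16→31
J3: waits 31, runs 31→45
J2: waits 45, runs 45→53
Sum = 0+3+16+31+45 = 95.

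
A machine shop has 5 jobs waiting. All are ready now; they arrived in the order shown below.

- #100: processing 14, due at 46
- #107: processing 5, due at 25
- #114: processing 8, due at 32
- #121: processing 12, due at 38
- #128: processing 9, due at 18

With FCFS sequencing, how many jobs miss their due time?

FIFO (arrival order): #100 #107 #114 #121 #128.
#100: 0→14, due 46, tardiness 0
#107: 14→19, due 25, tardiness 0
#114: 19→27, due 32, tardiness 0
#121: 27→39, due 38, tardiness 1
#128: 39→48, due 18, tardiness 30
Late jobs: 2.

2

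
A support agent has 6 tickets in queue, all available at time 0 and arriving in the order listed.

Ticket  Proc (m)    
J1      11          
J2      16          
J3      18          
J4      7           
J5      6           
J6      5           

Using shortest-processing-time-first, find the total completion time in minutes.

SPT (increasing processing time): J6 J5 J4 J1 J2 J3.
J6: 0→5
J5: 5→11
J4: 11→18
J1: 18→29
J2: 29→45
J3: 45→63
Sum = 5+11+18+29+45+63 = 171.

171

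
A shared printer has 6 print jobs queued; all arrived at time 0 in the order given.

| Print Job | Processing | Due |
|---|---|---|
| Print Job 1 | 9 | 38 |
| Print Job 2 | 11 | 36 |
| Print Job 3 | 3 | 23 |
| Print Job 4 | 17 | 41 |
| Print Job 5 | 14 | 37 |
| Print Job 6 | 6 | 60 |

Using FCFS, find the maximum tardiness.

FIFO (arrival order): Print Job 1 Print Job 2 Print Job 3 Print Job 4 Print Job 5 Print Job 6.
Print Job 1: 0→9, due 38, tardiness 0
Print Job 2: 9→20, due 36, tardiness 0
Print Job 3: 20→23, due 23, tardiness 0
Print Job 4: 23→40, due 41, tardiness 0
Print Job 5: 40→54, due 37, tardiness 17
Print Job 6: 54→60, due 60, tardiness 0
Maximum = 17.

17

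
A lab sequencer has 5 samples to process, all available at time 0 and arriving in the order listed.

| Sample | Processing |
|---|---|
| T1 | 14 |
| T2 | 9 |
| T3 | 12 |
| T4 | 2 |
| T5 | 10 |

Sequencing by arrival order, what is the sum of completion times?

FIFO (arrival order): T1 T2 T3 T4 T5.
T1: 0→14
T2: 14→23
T3: 23→35
T4: 35→37
T5: 37→47
Sum = 14+23+35+37+47 = 156.

156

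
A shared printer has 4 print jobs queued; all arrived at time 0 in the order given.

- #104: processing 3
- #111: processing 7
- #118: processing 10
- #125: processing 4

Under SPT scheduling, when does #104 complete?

SPT (increasing processing time): #104 #125 #111 #118.
#104: 0→3

3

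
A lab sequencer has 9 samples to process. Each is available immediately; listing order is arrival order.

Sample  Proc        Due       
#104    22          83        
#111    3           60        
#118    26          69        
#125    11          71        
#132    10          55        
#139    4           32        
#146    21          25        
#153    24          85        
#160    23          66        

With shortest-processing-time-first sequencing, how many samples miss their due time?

SPT (increasing processing time): #111 #139 #132 #125 #146 #104 #160 #153 #118.
#111: 0→3, due 60, tardiness 0
#139: 3→7, due 32, tardiness 0
#132: 7→17, due 55, tardiness 0
#125: 17→28, due 71, tardiness 0
#146: 28→49, due 25, tardiness 24
#104: 49→71, due 83, tardiness 0
#160: 71→94, due 66, tardiness 28
#153: 94→118, due 85, tardiness 33
#118: 118→144, due 69, tardiness 75
Late samples: 4.

4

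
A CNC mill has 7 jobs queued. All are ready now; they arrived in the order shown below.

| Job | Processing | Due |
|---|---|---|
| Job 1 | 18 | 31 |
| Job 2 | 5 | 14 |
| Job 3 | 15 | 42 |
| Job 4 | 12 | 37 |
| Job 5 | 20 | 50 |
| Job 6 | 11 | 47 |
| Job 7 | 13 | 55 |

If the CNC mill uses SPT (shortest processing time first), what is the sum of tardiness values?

SPT (increasing processing time): Job 2 Job 6 Job 4 Job 7 Job 3 Job 1 Job 5.
Job 2: 0→5, due 14, tardiness 0
Job 6: 5→16, due 47, tardiness 0
Job 4: 16→28, due 37, tardiness 0
Job 7: 28→41, due 55, tardiness 0
Job 3: 41→56, due 42, tardiness 14
Job 1: 56→74, due 31, tardiness 43
Job 5: 74→94, due 50, tardiness 44
Sum = 0+0+0+0+14+43+44 = 101.

101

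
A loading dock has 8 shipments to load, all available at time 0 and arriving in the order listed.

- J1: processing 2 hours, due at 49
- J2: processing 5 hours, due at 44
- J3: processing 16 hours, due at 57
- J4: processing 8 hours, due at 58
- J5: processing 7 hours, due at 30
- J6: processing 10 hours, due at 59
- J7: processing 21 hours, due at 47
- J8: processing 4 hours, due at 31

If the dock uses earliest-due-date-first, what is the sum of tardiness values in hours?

19

EDD (increasing due date): J5 J8 J2 J7 J1 J3 J4 J6.
J5: 0→7, due 30, tardiness 0
J8: 7→11, due 31, tardiness 0
J2: 11→16, due 44, tardiness 0
J7: 16→37, due 47, tardiness 0
J1: 37→39, due 49, tardiness 0
J3: 39→55, due 57, tardiness 0
J4: 55→63, due 58, tardiness 5
J6: 63→73, due 59, tardiness 14
Sum = 0+0+0+0+0+0+5+14 = 19.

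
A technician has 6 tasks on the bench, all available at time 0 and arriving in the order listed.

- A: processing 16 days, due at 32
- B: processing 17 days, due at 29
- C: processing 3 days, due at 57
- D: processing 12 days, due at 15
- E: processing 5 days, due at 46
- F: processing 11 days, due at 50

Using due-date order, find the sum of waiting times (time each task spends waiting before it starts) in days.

197

EDD (increasing due date): D B A E F C.
D: waits 0, runs 0→12
B: waits 12, runs 12→29
A: waits 29, runs 29→45
E: waits 45, runs 45→50
F: waits 50, runs 50→61
C: waits 61, runs 61→64
Sum = 0+12+29+45+50+61 = 197.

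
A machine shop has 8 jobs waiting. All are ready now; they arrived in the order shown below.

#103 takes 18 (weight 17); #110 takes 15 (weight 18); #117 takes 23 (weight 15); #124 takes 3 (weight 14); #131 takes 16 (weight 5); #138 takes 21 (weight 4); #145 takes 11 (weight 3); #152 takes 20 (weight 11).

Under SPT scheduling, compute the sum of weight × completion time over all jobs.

SPT (increasing processing time): #124 #145 #110 #131 #103 #152 #138 #117.
#124: finishes 3, weight 14, w·C = 42
#145: finishes 14, weight 3, w·C = 42
#110: finishes 29, weight 18, w·C = 522
#131: finishes 45, weight 5, w·C = 225
#103: finishes 63, weight 17, w·C = 1071
#152: finishes 83, weight 11, w·C = 913
#138: finishes 104, weight 4, w·C = 416
#117: finishes 127, weight 15, w·C = 1905
Sum = 42+42+522+225+1071+913+416+1905 = 5136.

5136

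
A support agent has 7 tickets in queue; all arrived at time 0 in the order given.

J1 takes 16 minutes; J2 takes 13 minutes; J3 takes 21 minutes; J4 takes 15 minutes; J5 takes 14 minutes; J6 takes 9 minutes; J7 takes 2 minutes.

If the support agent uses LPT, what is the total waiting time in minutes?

343

LPT (decreasing processing time): J3 J1 J4 J5 J2 J6 J7.
J3: waits 0, runs 0→21
J1: waits 21, runs 21→37
J4: waits 37, runs 37→52
J5: waits 52, runs 52→66
J2: waits 66, runs 66→79
J6: waits 79, runs 79→88
J7: waits 88, runs 88→90
Sum = 0+21+37+52+66+79+88 = 343.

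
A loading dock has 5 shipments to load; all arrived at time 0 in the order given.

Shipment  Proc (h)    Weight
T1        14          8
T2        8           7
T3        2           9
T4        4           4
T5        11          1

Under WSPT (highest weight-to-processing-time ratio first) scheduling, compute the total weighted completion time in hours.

WSPT (decreasing weight/processing-time ratio): T3 T4 T2 T1 T5.
T3: finishes 2, weight 9, w·C = 18
T4: finishes 6, weight 4, w·C = 24
T2: finishes 14, weight 7, w·C = 98
T1: finishes 28, weight 8, w·C = 224
T5: finishes 39, weight 1, w·C = 39
Sum = 18+24+98+224+39 = 403.

403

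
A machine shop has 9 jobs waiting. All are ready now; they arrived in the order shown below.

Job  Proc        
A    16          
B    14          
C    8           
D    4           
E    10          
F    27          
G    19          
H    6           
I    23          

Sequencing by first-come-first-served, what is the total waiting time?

FIFO (arrival order): A B C D E F G H I.
A: waits 0, runs 0→16
B: waits 16, runs 16→30
C: waits 30, runs 30→38
D: waits 38, runs 38→42
E: waits 42, runs 42→52
F: waits 52, runs 52→79
G: waits 79, runs 79→98
H: waits 98, runs 98→104
I: waits 104, runs 104→127
Sum = 0+16+30+38+42+52+79+98+104 = 459.

459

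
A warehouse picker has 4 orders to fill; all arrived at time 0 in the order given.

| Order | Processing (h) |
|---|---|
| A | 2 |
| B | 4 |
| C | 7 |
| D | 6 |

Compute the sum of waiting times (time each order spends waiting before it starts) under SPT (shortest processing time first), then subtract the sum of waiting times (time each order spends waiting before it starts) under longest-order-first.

SPT (increasing processing time): A B D C.
A: waits 0, runs 0→2
B: waits 2, runs 2→6
D: waits 6, runs 6→12
C: waits 12, runs 12→19
Sum = 0+2+6+12 = 20.
LPT (decreasing processing time): C D B A.
C: waits 0, runs 0→7
D: waits 7, runs 7→13
B: waits 13, runs 13→17
A: waits 17, runs 17→19
Sum = 0+7+13+17 = 37.
Difference = 20 − 37 = -17.

-17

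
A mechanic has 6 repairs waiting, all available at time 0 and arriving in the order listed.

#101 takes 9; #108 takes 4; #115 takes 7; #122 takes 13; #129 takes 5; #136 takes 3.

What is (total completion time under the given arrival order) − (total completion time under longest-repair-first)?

-23

FIFO (arrival order): #101 #108 #115 #122 #129 #136.
#101: 0→9
#108: 9→13
#115: 13→20
#122: 20→33
#129: 33→38
#136: 38→41
Sum = 9+13+20+33+38+41 = 154.
LPT (decreasing processing time): #122 #101 #115 #129 #108 #136.
#122: 0→13
#101: 13→22
#115: 22→29
#129: 29→34
#108: 34→38
#136: 38→41
Sum = 13+22+29+34+38+41 = 177.
Difference = 154 − 177 = -23.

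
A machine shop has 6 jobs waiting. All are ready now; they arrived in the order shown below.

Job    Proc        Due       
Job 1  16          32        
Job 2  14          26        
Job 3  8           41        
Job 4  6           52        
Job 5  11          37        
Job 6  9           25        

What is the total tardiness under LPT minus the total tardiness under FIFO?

1

LPT (decreasing processing time): Job 1 Job 2 Job 5 Job 6 Job 3 Job 4.
Job 1: 0→16, due 32, tardiness 0
Job 2: 16→30, due 26, tardiness 4
Job 5: 30→41, due 37, tardiness 4
Job 6: 41→50, due 25, tardiness 25
Job 3: 50→58, due 41, tardiness 17
Job 4: 58→64, due 52, tardiness 12
Sum = 0+4+4+25+17+12 = 62.
FIFO (arrival order): Job 1 Job 2 Job 3 Job 4 Job 5 Job 6.
Job 1: 0→16, due 32, tardiness 0
Job 2: 16→30, due 26, tardiness 4
Job 3: 30→38, due 41, tardiness 0
Job 4: 38→44, due 52, tardiness 0
Job 5: 44→55, due 37, tardiness 18
Job 6: 55→64, due 25, tardiness 39
Sum = 0+4+0+0+18+39 = 61.
Difference = 62 − 61 = 1.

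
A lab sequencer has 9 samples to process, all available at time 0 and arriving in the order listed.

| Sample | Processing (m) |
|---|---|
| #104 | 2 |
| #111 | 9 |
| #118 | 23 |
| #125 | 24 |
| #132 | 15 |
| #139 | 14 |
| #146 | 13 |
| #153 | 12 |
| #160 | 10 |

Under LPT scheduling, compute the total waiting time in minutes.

630

LPT (decreasing processing time): #125 #118 #132 #139 #146 #153 #160 #111 #104.
#125: waits 0, runs 0→24
#118: waits 24, runs 24→47
#132: waits 47, runs 47→62
#139: waits 62, runs 62→76
#146: waits 76, runs 76→89
#153: waits 89, runs 89→101
#160: waits 101, runs 101→111
#111: waits 111, runs 111→120
#104: waits 120, runs 120→122
Sum = 0+24+47+62+76+89+101+111+120 = 630.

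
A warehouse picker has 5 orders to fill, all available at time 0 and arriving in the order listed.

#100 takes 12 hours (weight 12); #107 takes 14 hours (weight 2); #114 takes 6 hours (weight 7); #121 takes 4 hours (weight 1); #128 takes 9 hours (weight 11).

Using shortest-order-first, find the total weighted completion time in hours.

SPT (increasing processing time): #121 #114 #128 #100 #107.
#121: finishes 4, weight 1, w·C = 4
#114: finishes 10, weight 7, w·C = 70
#128: finishes 19, weight 11, w·C = 209
#100: finishes 31, weight 12, w·C = 372
#107: finishes 45, weight 2, w·C = 90
Sum = 4+70+209+372+90 = 745.

745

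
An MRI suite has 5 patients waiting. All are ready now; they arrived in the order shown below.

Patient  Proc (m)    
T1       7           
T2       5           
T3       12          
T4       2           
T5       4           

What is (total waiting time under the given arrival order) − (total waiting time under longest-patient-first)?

-14

FIFO (arrival order): T1 T2 T3 T4 T5.
T1: waits 0, runs 0→7
T2: waits 7, runs 7→12
T3: waits 12, runs 12→24
T4: waits 24, runs 24→26
T5: waits 26, runs 26→30
Sum = 0+7+12+24+26 = 69.
LPT (decreasing processing time): T3 T1 T2 T5 T4.
T3: waits 0, runs 0→12
T1: waits 12, runs 12→19
T2: waits 19, runs 19→24
T5: waits 24, runs 24→28
T4: waits 28, runs 28→30
Sum = 0+12+19+24+28 = 83.
Difference = 69 − 83 = -14.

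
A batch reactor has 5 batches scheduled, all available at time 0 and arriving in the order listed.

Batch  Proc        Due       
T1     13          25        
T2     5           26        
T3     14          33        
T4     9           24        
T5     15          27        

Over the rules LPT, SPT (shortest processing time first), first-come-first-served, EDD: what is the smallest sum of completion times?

143

LPT (decreasing processing time): T5 T3 T1 T4 T2.
T5: 0→15
T3: 15→29
T1: 29→42
T4: 42→51
T2: 51→56
Sum = 15+29+42+51+56 = 193.
SPT (increasing processing time): T2 T4 T1 T3 T5.
T2: 0→5
T4: 5→14
T1: 14→27
T3: 27→41
T5: 41→56
Sum = 5+14+27+41+56 = 143.
FIFO (arrival order): T1 T2 T3 T4 T5.
T1: 0→13
T2: 13→18
T3: 18→32
T4: 32→41
T5: 41→56
Sum = 13+18+32+41+56 = 160.
EDD (increasing due date): T4 T1 T2 T5 T3.
T4: 0→9
T1: 9→22
T2: 22→27
T5: 27→42
T3: 42→56
Sum = 9+22+27+42+56 = 156.
LPT 193, SPT 143, FIFO 160, EDD 156 → minimum 143.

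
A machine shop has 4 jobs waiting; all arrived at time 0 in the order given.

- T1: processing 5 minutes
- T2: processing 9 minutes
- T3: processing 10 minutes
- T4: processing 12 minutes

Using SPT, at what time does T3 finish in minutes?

24

SPT (increasing processing time): T1 T2 T3 T4.
T1: 0→5
T2: 5→14
T3: 14→24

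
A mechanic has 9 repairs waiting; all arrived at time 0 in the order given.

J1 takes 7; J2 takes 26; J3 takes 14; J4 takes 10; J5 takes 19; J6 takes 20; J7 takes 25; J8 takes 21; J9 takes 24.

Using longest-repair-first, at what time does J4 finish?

LPT (decreasing processing time): J2 J7 J9 J8 J6 J5 J3 J4 J1.
J2: 0→26
J7: 26→51
J9: 51→75
J8: 75→96
J6: 96→116
J5: 116→135
J3: 135→149
J4: 149→159

159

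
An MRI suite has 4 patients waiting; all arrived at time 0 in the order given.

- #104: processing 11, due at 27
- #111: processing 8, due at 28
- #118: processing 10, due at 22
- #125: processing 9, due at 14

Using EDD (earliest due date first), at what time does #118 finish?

EDD (increasing due date): #125 #118 #104 #111.
#125: 0→9
#118: 9→19

19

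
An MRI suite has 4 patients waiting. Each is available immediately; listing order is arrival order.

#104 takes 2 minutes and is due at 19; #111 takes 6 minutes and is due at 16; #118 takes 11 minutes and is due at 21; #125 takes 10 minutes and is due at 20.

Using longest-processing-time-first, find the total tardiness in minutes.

LPT (decreasing processing time): #118 #125 #111 #104.
#118: 0→11, due 21, tardiness 0
#125: 11→21, due 20, tardiness 1
#111: 21→27, due 16, tardiness 11
#104: 27→29, due 19, tardiness 10
Sum = 0+1+11+10 = 22.

22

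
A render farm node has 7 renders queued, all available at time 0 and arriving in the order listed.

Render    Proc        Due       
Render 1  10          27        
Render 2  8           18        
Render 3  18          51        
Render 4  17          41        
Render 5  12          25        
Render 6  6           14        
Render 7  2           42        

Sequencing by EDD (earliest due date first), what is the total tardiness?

57

EDD (increasing due date): Render 6 Render 2 Render 5 Render 1 Render 4 Render 7 Render 3.
Render 6: 0→6, due 14, tardiness 0
Render 2: 6→14, due 18, tardiness 0
Render 5: 14→26, due 25, tardiness 1
Render 1: 26→36, due 27, tardiness 9
Render 4: 36→53, due 41, tardiness 12
Render 7: 53→55, due 42, tardiness 13
Render 3: 55→73, due 51, tardiness 22
Sum = 0+0+1+9+12+13+22 = 57.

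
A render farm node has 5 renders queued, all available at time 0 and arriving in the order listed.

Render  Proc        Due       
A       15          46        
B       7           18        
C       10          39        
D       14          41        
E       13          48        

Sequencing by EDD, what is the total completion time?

EDD (increasing due date): B C D A E.
B: 0→7
C: 7→17
D: 17→31
A: 31→46
E: 46→59
Sum = 7+17+31+46+59 = 160.

160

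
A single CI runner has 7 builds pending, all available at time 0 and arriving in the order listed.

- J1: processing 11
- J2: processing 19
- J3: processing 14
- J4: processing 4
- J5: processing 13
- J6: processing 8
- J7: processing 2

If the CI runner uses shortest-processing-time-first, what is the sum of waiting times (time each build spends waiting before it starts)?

SPT (increasing processing time): J7 J4 J6 J1 J5 J3 J2.
J7: waits 0, runs 0→2
J4: waits 2, runs 2→6
J6: waits 6, runs 6→14
J1: waits 14, runs 14→25
J5: waits 25, runs 25→38
J3: waits 38, runs 38→52
J2: waits 52, runs 52→71
Sum = 0+2+6+14+25+38+52 = 137.

137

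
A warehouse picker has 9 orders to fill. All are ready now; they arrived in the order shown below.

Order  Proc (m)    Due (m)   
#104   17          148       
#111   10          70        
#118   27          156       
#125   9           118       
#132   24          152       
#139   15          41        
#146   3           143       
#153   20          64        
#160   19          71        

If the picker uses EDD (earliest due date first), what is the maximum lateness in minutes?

-7

EDD (increasing due date): #139 #153 #111 #160 #125 #146 #104 #132 #118.
#139: 0→15, due 41, lateness -26
#153: 15→35, due 64, lateness -29
#111: 35→45, due 70, lateness -25
#160: 45→64, due 71, lateness -7
#125: 64→73, due 118, lateness -45
#146: 73→76, due 143, lateness -67
#104: 76→93, due 148, lateness -55
#132: 93→117, due 152, lateness -35
#118: 117→144, due 156, lateness -12
Maximum = -7.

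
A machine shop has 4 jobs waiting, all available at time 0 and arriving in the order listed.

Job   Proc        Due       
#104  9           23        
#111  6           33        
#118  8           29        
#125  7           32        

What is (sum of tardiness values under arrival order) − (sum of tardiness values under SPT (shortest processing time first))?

-7

FIFO (arrival order): #104 #111 #118 #125.
#104: 0→9, due 23, tardiness 0
#111: 9→15, due 33, tardiness 0
#118: 15→23, due 29, tardiness 0
#125: 23→30, due 32, tardiness 0
Sum = 0+0+0+0 = 0.
SPT (increasing processing time): #111 #125 #118 #104.
#111: 0→6, due 33, tardiness 0
#125: 6→13, due 32, tardiness 0
#118: 13→21, due 29, tardiness 0
#104: 21→30, due 23, tardiness 7
Sum = 0+0+0+7 = 7.
Difference = 0 − 7 = -7.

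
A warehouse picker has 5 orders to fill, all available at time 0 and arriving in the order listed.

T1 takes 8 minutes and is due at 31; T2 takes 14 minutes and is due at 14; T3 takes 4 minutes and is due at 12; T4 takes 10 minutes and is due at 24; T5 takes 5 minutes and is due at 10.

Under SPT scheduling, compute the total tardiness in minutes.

30

SPT (increasing processing time): T3 T5 T1 T4 T2.
T3: 0→4, due 12, tardiness 0
T5: 4→9, due 10, tardiness 0
T1: 9→17, due 31, tardiness 0
T4: 17→27, due 24, tardiness 3
T2: 27→41, due 14, tardiness 27
Sum = 0+0+0+3+27 = 30.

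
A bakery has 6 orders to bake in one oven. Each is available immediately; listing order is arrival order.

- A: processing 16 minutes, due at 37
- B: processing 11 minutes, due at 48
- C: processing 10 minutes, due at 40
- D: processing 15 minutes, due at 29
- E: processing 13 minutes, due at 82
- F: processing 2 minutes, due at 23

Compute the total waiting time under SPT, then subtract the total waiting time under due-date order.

SPT (increasing processing time): F C B E D A.
F: waits 0, runs 0→2
C: waits 2, runs 2→12
B: waits 12, runs 12→23
E: waits 23, runs 23→36
D: waits 36, runs 36→51
A: waits 51, runs 51→67
Sum = 0+2+12+23+36+51 = 124.
EDD (increasing due date): F D A C B E.
F: waits 0, runs 0→2
D: waits 2, runs 2→17
A: waits 17, runs 17→33
C: waits 33, runs 33→43
B: waits 43, runs 43→54
E: waits 54, runs 54→67
Sum = 0+2+17+33+43+54 = 149.
Difference = 124 − 149 = -25.

-25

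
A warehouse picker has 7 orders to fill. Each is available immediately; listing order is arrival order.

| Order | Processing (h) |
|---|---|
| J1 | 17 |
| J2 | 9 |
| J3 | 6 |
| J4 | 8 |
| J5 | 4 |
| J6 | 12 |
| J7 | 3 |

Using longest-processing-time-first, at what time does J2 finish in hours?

LPT (decreasing processing time): J1 J6 J2 J4 J3 J5 J7.
J1: 0→17
J6: 17→29
J2: 29→38

38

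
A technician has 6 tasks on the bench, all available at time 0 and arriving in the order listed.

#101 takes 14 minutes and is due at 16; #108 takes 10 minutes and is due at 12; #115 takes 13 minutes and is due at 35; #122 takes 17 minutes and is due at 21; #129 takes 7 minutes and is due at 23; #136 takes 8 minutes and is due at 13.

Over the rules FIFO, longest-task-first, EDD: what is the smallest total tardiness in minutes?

FIFO (arrival order): #101 #108 #115 #122 #129 #136.
#101: 0→14, due 16, tardiness 0
#108: 14→24, due 12, tardiness 12
#115: 24→37, due 35, tardiness 2
#122: 37→54, due 21, tardiness 33
#129: 54→61, due 23, tardiness 38
#136: 61→69, due 13, tardiness 56
Sum = 0+12+2+33+38+56 = 141.
LPT (decreasing processing time): #122 #101 #115 #108 #136 #129.
#122: 0→17, due 21, tardiness 0
#101: 17→31, due 16, tardiness 15
#115: 31→44, due 35, tardiness 9
#108: 44→54, due 12, tardiness 42
#136: 54→62, due 13, tardiness 49
#129: 62→69, due 23, tardiness 46
Sum = 0+15+9+42+49+46 = 161.
EDD (increasing due date): #108 #136 #101 #122 #129 #115.
#108: 0→10, due 12, tardiness 0
#136: 10→18, due 13, tardiness 5
#101: 18→32, due 16, tardiness 16
#122: 32→49, due 21, tardiness 28
#129: 49→56, due 23, tardiness 33
#115: 56→69, due 35, tardiness 34
Sum = 0+5+16+28+33+34 = 116.
FIFO 141, LPT 161, EDD 116 → minimum 116.

116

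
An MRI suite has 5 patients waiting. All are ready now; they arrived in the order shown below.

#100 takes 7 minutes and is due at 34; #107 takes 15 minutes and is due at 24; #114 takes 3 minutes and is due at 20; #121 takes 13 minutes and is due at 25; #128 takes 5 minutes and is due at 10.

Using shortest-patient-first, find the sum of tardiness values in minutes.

22

SPT (increasing processing time): #114 #128 #100 #121 #107.
#114: 0→3, due 20, tardiness 0
#128: 3→8, due 10, tardiness 0
#100: 8→15, due 34, tardiness 0
#121: 15→28, due 25, tardiness 3
#107: 28→43, due 24, tardiness 19
Sum = 0+0+0+3+19 = 22.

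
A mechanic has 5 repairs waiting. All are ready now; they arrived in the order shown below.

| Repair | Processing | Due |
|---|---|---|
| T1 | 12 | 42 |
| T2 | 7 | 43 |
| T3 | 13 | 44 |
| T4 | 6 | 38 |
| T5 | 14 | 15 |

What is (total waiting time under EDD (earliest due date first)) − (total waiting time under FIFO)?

4

EDD (increasing due date): T5 T4 T1 T2 T3.
T5: waits 0, runs 0→14
T4: waits 14, runs 14→20
T1: waits 20, runs 20→32
T2: waits 32, runs 32→39
T3: waits 39, runs 39→52
Sum = 0+14+20+32+39 = 105.
FIFO (arrival order): T1 T2 T3 T4 T5.
T1: waits 0, runs 0→12
T2: waits 12, runs 12→19
T3: waits 19, runs 19→32
T4: waits 32, runs 32→38
T5: waits 38, runs 38→52
Sum = 0+12+19+32+38 = 101.
Difference = 105 − 101 = 4.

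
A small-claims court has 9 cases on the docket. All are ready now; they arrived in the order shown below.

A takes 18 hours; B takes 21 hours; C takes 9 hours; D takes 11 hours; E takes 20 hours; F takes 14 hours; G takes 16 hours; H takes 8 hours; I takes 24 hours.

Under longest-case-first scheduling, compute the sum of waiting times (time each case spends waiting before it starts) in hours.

686

LPT (decreasing processing time): I B E A G F D C H.
I: waits 0, runs 0→24
B: waits 24, runs 24→45
E: waits 45, runs 45→65
A: waits 65, runs 65→83
G: waits 83, runs 83→99
F: waits 99, runs 99→113
D: waits 113, runs 113→124
C: waits 124, runs 124→133
H: waits 133, runs 133→141
Sum = 0+24+45+65+83+99+113+124+133 = 686.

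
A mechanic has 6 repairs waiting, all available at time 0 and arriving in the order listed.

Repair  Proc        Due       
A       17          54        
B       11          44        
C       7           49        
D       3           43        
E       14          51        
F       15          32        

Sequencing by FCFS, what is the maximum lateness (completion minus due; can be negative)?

35

FIFO (arrival order): A B C D E F.
A: 0→17, due 54, lateness -37
B: 17→28, due 44, lateness -16
C: 28→35, due 49, lateness -14
D: 35→38, due 43, lateness -5
E: 38→52, due 51, lateness 1
F: 52→67, due 32, lateness 35
Maximum = 35.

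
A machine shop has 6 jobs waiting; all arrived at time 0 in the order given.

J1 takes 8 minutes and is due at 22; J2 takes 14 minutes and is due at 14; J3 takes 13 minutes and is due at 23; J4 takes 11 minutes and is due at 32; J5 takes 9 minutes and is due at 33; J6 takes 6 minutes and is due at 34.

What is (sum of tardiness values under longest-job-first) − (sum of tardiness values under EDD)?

LPT (decreasing processing time): J2 J3 J4 J5 J1 J6.
J2: 0→14, due 14, tardiness 0
J3: 14→27, due 23, tardiness 4
J4: 27→38, due 32, tardiness 6
J5: 38→47, due 33, tardiness 14
J1: 47→55, due 22, tardiness 33
J6: 55→61, due 34, tardiness 27
Sum = 0+4+6+14+33+27 = 84.
EDD (increasing due date): J2 J1 J3 J4 J5 J6.
J2: 0→14, due 14, tardiness 0
J1: 14→22, due 22, tardiness 0
J3: 22→35, due 23, tardiness 12
J4: 35→46, due 32, tardiness 14
J5: 46→55, due 33, tardiness 22
J6: 55→61, due 34, tardiness 27
Sum = 0+0+12+14+22+27 = 75.
Difference = 84 − 75 = 9.

9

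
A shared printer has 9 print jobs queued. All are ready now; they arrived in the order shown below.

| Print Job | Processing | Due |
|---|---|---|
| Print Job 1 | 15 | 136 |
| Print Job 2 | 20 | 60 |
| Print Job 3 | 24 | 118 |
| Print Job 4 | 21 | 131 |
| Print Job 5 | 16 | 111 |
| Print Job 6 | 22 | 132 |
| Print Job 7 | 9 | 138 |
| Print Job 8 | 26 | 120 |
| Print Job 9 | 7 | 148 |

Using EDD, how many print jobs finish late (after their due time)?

EDD (increasing due date): Print Job 2 Print Job 5 Print Job 3 Print Job 8 Print Job 4 Print Job 6 Print Job 1 Print Job 7 Print Job 9.
Print Job 2: 0→20, due 60, tardiness 0
Print Job 5: 20→36, due 111, tardiness 0
Print Job 3: 36→60, due 118, tardiness 0
Print Job 8: 60→86, due 120, tardiness 0
Print Job 4: 86→107, due 131, tardiness 0
Print Job 6: 107→129, due 132, tardiness 0
Print Job 1: 129→144, due 136, tardiness 8
Print Job 7: 144→153, due 138, tardiness 15
Print Job 9: 153→160, due 148, tardiness 12
Late print jobs: 3.

3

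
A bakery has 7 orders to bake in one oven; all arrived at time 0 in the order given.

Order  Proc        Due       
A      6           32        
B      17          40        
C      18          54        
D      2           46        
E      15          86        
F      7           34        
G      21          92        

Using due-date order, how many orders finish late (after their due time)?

EDD (increasing due date): A F B D C E G.
A: 0→6, due 32, tardiness 0
F: 6→13, due 34, tardiness 0
B: 13→30, due 40, tardiness 0
D: 30→32, due 46, tardiness 0
C: 32→50, due 54, tardiness 0
E: 50→65, due 86, tardiness 0
G: 65→86, due 92, tardiness 0
Late orders: 0.

0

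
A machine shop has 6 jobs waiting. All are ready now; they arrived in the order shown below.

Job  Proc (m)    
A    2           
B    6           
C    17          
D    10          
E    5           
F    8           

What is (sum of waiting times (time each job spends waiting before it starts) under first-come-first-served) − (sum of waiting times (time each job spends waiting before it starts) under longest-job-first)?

FIFO (arrival order): A B C D E F.
A: waits 0, runs 0→2
B: waits 2, runs 2→8
C: waits 8, runs 8→25
D: waits 25, runs 25→35
E: waits 35, runs 35→40
F: waits 40, runs 40→48
Sum = 0+2+8+25+35+40 = 110.
LPT (decreasing processing time): C D F B E A.
C: waits 0, runs 0→17
D: waits 17, runs 17→27
F: waits 27, runs 27→35
B: waits 35, runs 35→41
E: waits 41, runs 41→46
A: waits 46, runs 46→48
Sum = 0+17+27+35+41+46 = 166.
Difference = 110 − 166 = -56.

-56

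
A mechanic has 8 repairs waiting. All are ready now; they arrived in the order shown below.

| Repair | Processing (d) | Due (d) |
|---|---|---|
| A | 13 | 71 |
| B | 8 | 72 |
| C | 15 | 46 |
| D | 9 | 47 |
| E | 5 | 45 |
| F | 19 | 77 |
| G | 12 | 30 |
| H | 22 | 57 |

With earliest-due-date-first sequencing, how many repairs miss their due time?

EDD (increasing due date): G E C D H A B F.
G: 0→12, due 30, tardiness 0
E: 12→17, due 45, tardiness 0
C: 17→32, due 46, tardiness 0
D: 32→41, due 47, tardiness 0
H: 41→63, due 57, tardiness 6
A: 63→76, due 71, tardiness 5
B: 76→84, due 72, tardiness 12
F: 84→103, due 77, tardiness 26
Late repairs: 4.

4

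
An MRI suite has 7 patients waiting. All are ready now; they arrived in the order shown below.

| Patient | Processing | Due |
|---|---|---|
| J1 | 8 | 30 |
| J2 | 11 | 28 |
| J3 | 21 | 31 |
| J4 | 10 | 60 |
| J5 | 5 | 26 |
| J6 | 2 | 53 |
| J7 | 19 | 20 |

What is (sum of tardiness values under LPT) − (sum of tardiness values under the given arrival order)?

56

LPT (decreasing processing time): J3 J7 J2 J4 J1 J5 J6.
J3: 0→21, due 31, tardiness 0
J7: 21→40, due 20, tardiness 20
J2: 40→51, due 28, tardiness 23
J4: 51→61, due 60, tardiness 1
J1: 61→69, due 30, tardiness 39
J5: 69→74, due 26, tardiness 48
J6: 74→76, due 53, tardiness 23
Sum = 0+20+23+1+39+48+23 = 154.
FIFO (arrival order): J1 J2 J3 J4 J5 J6 J7.
J1: 0→8, due 30, tardiness 0
J2: 8→19, due 28, tardiness 0
J3: 19→40, due 31, tardiness 9
J4: 40→50, due 60, tardiness 0
J5: 50→55, due 26, tardiness 29
J6: 55→57, due 53, tardiness 4
J7: 57→76, due 20, tardiness 56
Sum = 0+0+9+0+29+4+56 = 98.
Difference = 154 − 98 = 56.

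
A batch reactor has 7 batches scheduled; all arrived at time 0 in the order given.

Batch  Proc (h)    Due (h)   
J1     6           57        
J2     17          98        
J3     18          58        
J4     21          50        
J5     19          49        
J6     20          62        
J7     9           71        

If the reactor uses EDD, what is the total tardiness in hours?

62

EDD (increasing due date): J5 J4 J1 J3 J6 J7 J2.
J5: 0→19, due 49, tardiness 0
J4: 19→40, due 50, tardiness 0
J1: 40→46, due 57, tardiness 0
J3: 46→64, due 58, tardiness 6
J6: 64→84, due 62, tardiness 22
J7: 84→93, due 71, tardiness 22
J2: 93→110, due 98, tardiness 12
Sum = 0+0+0+6+22+22+12 = 62.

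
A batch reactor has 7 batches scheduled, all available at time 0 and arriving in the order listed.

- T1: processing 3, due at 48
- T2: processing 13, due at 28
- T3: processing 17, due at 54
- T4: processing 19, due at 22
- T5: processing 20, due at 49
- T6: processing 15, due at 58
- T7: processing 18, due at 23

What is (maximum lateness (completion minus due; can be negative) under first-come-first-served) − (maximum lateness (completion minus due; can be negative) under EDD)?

FIFO (arrival order): T1 T2 T3 T4 T5 T6 T7.
T1: 0→3, due 48, lateness -45
T2: 3→16, due 28, lateness -12
T3: 16→33, due 54, lateness -21
T4: 33→52, due 22, lateness 30
T5: 52→72, due 49, lateness 23
T6: 72→87, due 58, lateness 29
T7: 87→105, due 23, lateness 82
Maximum = 82.
EDD (increasing due date): T4 T7 T2 T1 T5 T3 T6.
T4: 0→19, due 22, lateness -3
T7: 19→37, due 23, lateness 14
T2: 37→50, due 28, lateness 22
T1: 50→53, due 48, lateness 5
T5: 53→73, due 49, lateness 24
T3: 73→90, due 54, lateness 36
T6: 90→105, due 58, lateness 47
Maximum = 47.
Difference = 82 − 47 = 35.

35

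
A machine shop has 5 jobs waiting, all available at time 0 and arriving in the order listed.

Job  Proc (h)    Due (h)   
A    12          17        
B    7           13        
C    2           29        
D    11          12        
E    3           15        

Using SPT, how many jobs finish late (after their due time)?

SPT (increasing processing time): C E B D A.
C: 0→2, due 29, tardiness 0
E: 2→5, due 15, tardiness 0
B: 5→12, due 13, tardiness 0
D: 12→23, due 12, tardiness 11
A: 23→35, due 17, tardiness 18
Late jobs: 2.

2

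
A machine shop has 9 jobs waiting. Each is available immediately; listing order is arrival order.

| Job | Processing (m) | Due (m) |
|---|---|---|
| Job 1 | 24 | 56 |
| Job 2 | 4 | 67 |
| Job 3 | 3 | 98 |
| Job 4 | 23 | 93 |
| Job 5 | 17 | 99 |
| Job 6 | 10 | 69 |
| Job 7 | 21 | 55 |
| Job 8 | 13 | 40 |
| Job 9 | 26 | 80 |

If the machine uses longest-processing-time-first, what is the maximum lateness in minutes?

LPT (decreasing processing time): Job 9 Job 1 Job 4 Job 7 Job 5 Job 8 Job 6 Job 2 Job 3.
Job 9: 0→26, due 80, lateness -54
Job 1: 26→50, due 56, lateness -6
Job 4: 50→73, due 93, lateness -20
Job 7: 73→94, due 55, lateness 39
Job 5: 94→111, due 99, lateness 12
Job 8: 111→124, due 40, lateness 84
Job 6: 124→134, due 69, lateness 65
Job 2: 134→138, due 67, lateness 71
Job 3: 138→141, due 98, lateness 43
Maximum = 84.

84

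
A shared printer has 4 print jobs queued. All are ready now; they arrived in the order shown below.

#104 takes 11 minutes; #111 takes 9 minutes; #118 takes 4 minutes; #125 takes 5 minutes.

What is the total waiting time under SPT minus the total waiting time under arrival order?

SPT (increasing processing time): #118 #125 #111 #104.
#118: waits 0, runs 0→4
#125: waits 4, runs 4→9
#111: waits 9, runs 9→18
#104: waits 18, runs 18→29
Sum = 0+4+9+18 = 31.
FIFO (arrival order): #104 #111 #118 #125.
#104: waits 0, runs 0→11
#111: waits 11, runs 11→20
#118: waits 20, runs 20→24
#125: waits 24, runs 24→29
Sum = 0+11+20+24 = 55.
Difference = 31 − 55 = -24.

-24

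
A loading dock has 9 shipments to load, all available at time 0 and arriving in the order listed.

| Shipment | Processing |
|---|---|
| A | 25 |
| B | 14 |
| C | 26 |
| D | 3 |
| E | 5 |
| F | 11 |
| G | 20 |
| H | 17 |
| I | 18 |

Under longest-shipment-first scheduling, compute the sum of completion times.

869

LPT (decreasing processing time): C A G I H B F E D.
C: 0→26
A: 26→51
G: 51→71
I: 71→89
H: 89→106
B: 106→120
F: 120→131
E: 131→136
D: 136→139
Sum = 26+51+71+89+106+120+131+136+139 = 869.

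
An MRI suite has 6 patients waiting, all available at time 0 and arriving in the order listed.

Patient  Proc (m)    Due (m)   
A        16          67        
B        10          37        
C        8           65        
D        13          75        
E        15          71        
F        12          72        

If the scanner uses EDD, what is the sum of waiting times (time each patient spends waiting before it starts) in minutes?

EDD (increasing due date): B C A E F D.
B: waits 0, runs 0→10
C: waits 10, runs 10→18
A: waits 18, runs 18→34
E: waits 34, runs 34→49
F: waits 49, runs 49→61
D: waits 61, runs 61→74
Sum = 0+10+18+34+49+61 = 172.

172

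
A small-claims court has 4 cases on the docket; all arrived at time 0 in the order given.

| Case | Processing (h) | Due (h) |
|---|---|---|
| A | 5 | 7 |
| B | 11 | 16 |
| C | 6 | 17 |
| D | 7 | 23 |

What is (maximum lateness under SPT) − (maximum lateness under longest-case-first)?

SPT (increasing processing time): A C D B.
A: 0→5, due 7, lateness -2
C: 5→11, due 17, lateness -6
D: 11→18, due 23, lateness -5
B: 18→29, due 16, lateness 13
Maximum = 13.
LPT (decreasing processing time): B D C A.
B: 0→11, due 16, lateness -5
D: 11→18, due 23, lateness -5
C: 18→24, due 17, lateness 7
A: 24→29, due 7, lateness 22
Maximum = 22.
Difference = 13 − 22 = -9.

-9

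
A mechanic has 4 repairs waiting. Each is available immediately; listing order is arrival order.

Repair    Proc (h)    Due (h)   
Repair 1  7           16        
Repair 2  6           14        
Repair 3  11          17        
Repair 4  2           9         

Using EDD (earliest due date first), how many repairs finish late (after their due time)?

EDD (increasing due date): Repair 4 Repair 2 Repair 1 Repair 3.
Repair 4: 0→2, due 9, tardiness 0
Repair 2: 2→8, due 14, tardiness 0
Repair 1: 8→15, due 16, tardiness 0
Repair 3: 15→26, due 17, tardiness 9
Late repairs: 1.

1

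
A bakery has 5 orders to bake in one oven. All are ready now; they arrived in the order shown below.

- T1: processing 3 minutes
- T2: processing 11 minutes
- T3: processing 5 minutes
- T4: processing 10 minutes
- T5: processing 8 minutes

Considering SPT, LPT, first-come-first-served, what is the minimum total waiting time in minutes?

53

SPT (increasing processing time): T1 T3 T5 T4 T2.
T1: waits 0, runs 0→3
T3: waits 3, runs 3→8
T5: waits 8, runs 8→16
T4: waits 16, runs 16→26
T2: waits 26, runs 26→37
Sum = 0+3+8+16+26 = 53.
LPT (decreasing processing time): T2 T4 T5 T3 T1.
T2: waits 0, runs 0→11
T4: waits 11, runs 11→21
T5: waits 21, runs 21→29
T3: waits 29, runs 29→34
T1: waits 34, runs 34→37
Sum = 0+11+21+29+34 = 95.
FIFO (arrival order): T1 T2 T3 T4 T5.
T1: waits 0, runs 0→3
T2: waits 3, runs 3→14
T3: waits 14, runs 14→19
T4: waits 19, runs 19→29
T5: waits 29, runs 29→37
Sum = 0+3+14+19+29 = 65.
SPT 53, LPT 95, FIFO 65 → minimum 53.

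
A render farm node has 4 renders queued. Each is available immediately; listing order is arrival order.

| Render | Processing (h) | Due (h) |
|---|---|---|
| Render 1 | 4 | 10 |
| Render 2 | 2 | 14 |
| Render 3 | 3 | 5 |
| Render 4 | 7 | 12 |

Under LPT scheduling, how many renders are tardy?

3

LPT (decreasing processing time): Render 4 Render 1 Render 3 Render 2.
Render 4: 0→7, due 12, tardiness 0
Render 1: 7→11, due 10, tardiness 1
Render 3: 11→14, due 5, tardiness 9
Render 2: 14→16, due 14, tardiness 2
Late renders: 3.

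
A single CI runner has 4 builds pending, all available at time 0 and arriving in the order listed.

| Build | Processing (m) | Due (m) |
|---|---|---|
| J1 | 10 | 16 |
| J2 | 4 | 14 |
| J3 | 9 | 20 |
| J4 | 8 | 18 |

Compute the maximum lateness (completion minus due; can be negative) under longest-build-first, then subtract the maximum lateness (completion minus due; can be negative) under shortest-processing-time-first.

2

LPT (decreasing processing time): J1 J3 J4 J2.
J1: 0→10, due 16, lateness -6
J3: 10→19, due 20, lateness -1
J4: 19→27, due 18, lateness 9
J2: 27→31, due 14, lateness 17
Maximum = 17.
SPT (increasing processing time): J2 J4 J3 J1.
J2: 0→4, due 14, lateness -10
J4: 4→12, due 18, lateness -6
J3: 12→21, due 20, lateness 1
J1: 21→31, due 16, lateness 15
Maximum = 15.
Difference = 17 − 15 = 2.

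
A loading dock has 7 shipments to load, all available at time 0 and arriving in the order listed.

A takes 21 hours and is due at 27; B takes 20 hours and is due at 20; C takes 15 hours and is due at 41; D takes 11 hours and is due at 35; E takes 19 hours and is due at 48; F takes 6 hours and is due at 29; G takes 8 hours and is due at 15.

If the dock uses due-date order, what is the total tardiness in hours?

179

EDD (increasing due date): G B A F D C E.
G: 0→8, due 15, tardiness 0
B: 8→28, due 20, tardiness 8
A: 28→49, due 27, tardiness 22
F: 49→55, due 29, tardiness 26
D: 55→66, due 35, tardiness 31
C: 66→81, due 41, tardiness 40
E: 81→100, due 48, tardiness 52
Sum = 0+8+22+26+31+40+52 = 179.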